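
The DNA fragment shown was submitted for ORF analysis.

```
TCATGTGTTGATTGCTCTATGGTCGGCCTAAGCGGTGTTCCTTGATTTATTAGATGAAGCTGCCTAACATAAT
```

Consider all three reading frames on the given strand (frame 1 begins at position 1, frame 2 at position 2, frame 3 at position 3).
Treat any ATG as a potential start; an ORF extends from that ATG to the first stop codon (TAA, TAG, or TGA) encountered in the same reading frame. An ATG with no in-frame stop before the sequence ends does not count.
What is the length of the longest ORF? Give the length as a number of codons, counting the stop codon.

Frame 1: TCA TGT GTT GAT TGC TCT ATG GTC GGC CTA AGC GGT GTT CCT TGA TTT ATT AGA TGA AGC TGC CTA ACA TAA — ATG at 19, stop TGA at 43 → 27 nt.
Frame 2: CAT GTG TTG ATT GCT CTA TGG TCG GCC TAA GCG GTG TTC CTT GAT TTA TTA GAT GAA GCT GCC TAA CAT AAT — no ATG→stop ORF.
Frame 3: ATG TGT TGA TTG CTC TAT GGT CGG CCT AAG CGG TGT TCC TTG ATT TAT TAG ATG AAG CTG CCT AAC ATA — ATG at 3, stop TGA at 9 → 9 nt.
Longest: frame 1, positions 19–45, 27 nt = 9 codons = 8 aa. → 9 codons.

9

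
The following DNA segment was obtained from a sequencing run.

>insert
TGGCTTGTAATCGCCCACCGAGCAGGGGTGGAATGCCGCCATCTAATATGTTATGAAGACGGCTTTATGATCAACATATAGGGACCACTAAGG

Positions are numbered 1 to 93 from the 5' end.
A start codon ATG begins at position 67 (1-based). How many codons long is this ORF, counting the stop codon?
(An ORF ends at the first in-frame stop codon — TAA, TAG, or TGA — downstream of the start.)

5

Codons from position 67: ATG (67–69), ATC (70–72), AAC (73–75), ATA (76–78), TAG (79–81).
TAG is the first in-frame stop; that's 5 codons including the stop.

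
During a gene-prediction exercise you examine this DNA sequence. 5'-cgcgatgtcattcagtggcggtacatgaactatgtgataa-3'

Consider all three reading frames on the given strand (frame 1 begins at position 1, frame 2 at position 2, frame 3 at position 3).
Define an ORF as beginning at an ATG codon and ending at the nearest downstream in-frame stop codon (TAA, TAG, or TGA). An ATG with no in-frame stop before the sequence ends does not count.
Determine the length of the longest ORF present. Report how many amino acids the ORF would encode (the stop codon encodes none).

7

Frame 1: CGC GAT GTC ATT CAG TGG CGG TAC ATG AAC TAT GTG ATA — no ATG→stop ORF.
Frame 2: GCG ATG TCA TTC AGT GGC GGT ACA TGA ACT ATG TGA TAA — ATG at 5, stop TGA at 26 → 24 nt; ATG at 32, stop TGA at 35 → 6 nt.
Frame 3: CGA TGT CAT TCA GTG GCG GTA CAT GAA CTA TGT GAT — no ATG→stop ORF.
Longest: frame 2, positions 5–28, 24 nt = 8 codons = 7 aa. → 7 amino acids.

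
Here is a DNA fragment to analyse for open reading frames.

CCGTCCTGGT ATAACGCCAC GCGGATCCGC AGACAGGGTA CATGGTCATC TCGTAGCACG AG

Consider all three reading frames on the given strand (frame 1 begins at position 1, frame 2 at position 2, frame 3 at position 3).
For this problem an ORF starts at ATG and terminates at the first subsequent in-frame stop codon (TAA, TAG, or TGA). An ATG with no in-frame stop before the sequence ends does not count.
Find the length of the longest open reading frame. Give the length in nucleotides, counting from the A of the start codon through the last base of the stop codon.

15

Frame 1: CCG TCC TGG TAT AAC GCC ACG CGG ATC CGC AGA CAG GGT ACA TGG TCA TCT CGT AGC ACG — no ATG→stop ORF.
Frame 2: CGT CCT GGT ATA ACG CCA CGC GGA TCC GCA GAC AGG GTA CAT GGT CAT CTC GTA GCA CGA — no ATG→stop ORF.
Frame 3: GTC CTG GTA TAA CGC CAC GCG GAT CCG CAG ACA GGG TAC ATG GTC ATC TCG TAG CAC GAG — ATG at 42, stop TAG at 54 → 15 nt.
Longest: frame 3, positions 42–56, 15 nt = 5 codons = 4 aa. → 15 nucleotides.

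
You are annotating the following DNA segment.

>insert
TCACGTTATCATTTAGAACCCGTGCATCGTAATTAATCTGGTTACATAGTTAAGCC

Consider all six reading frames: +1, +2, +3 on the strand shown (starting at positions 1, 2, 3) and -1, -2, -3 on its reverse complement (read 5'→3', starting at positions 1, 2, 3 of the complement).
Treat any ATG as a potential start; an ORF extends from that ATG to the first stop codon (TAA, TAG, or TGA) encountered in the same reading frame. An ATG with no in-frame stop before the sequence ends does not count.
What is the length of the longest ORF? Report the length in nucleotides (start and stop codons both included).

15

Reverse complement (5'→3'): GGCTTAACTATGTAACCAGATTAATTACGATGCACGGGTTCTAAATGATAACGTGA
Frame +1: TCA CGT TAT CAT TTA GAA CCC GTG CAT CGT AAT TAA TCT GGT TAC ATA GTT AAG — no ATG→stop ORF.
Frame +2: CAC GTT ATC ATT TAG AAC CCG TGC ATC GTA ATT AAT CTG GTT ACA TAG TTA AGC — no ATG→stop ORF.
Frame +3: ACG TTA TCA TTT AGA ACC CGT GCA TCG TAA TTA ATC TGG TTA CAT AGT TAA GCC — no ATG→stop ORF.
Frame -1: GGC TTA ACT ATG TAA CCA GAT TAA TTA CGA TGC ACG GGT TCT AAA TGA TAA CGT — ATG at 10, stop TAA at 13 → 6 nt.
Frame -2: GCT TAA CTA TGT AAC CAG ATT AAT TAC GAT GCA CGG GTT CTA AAT GAT AAC GTG — no ATG→stop ORF.
Frame -3: CTT AAC TAT GTA ACC AGA TTA ATT ACG ATG CAC GGG TTC TAA ATG ATA ACG TGA — ATG at 30, stop TAA at 42 → 15 nt; ATG at 45, stop TGA at 54 → 12 nt.
Longest: frame -3, positions 30–44, 15 nt = 5 codons = 4 aa. → 15 nucleotides.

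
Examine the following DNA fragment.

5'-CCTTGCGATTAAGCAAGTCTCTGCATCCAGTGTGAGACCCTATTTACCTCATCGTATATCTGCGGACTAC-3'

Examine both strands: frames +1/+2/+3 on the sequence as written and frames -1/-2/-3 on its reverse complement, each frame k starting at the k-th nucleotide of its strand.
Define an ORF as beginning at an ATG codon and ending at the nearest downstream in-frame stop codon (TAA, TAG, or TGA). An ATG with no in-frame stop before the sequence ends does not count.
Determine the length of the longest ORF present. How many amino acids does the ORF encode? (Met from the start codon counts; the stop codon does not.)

Reverse complement (5'→3'): GTAGTCCGCAGATATACGATGAGGTAAATAGGGTCTCACACTGGATGCAGAGACTTGCTTAATCGCAAGG
Frame +1: CCT TGC GAT TAA GCA AGT CTC TGC ATC CAG TGT GAG ACC CTA TTT ACC TCA TCG TAT ATC TGC GGA CTA — no ATG→stop ORF.
Frame +2: CTT GCG ATT AAG CAA GTC TCT GCA TCC AGT GTG AGA CCC TAT TTA CCT CAT CGT ATA TCT GCG GAC TAC — no ATG→stop ORF.
Frame +3: TTG CGA TTA AGC AAG TCT CTG CAT CCA GTG TGA GAC CCT ATT TAC CTC ATC GTA TAT CTG CGG ACT — no ATG→stop ORF.
Frame -1: GTA GTC CGC AGA TAT ACG ATG AGG TAA ATA GGG TCT CAC ACT GGA TGC AGA GAC TTG CTT AAT CGC AAG — ATG at 19, stop TAA at 25 → 9 nt.
Frame -2: TAG TCC GCA GAT ATA CGA TGA GGT AAA TAG GGT CTC ACA CTG GAT GCA GAG ACT TGC TTA ATC GCA AGG — no ATG→stop ORF.
Frame -3: AGT CCG CAG ATA TAC GAT GAG GTA AAT AGG GTC TCA CAC TGG ATG CAG AGA CTT GCT TAA TCG CAA — ATG at 45, stop TAA at 60 → 18 nt.
Longest: frame -3, positions 45–62, 18 nt = 6 codons = 5 aa. → 5 amino acids.

5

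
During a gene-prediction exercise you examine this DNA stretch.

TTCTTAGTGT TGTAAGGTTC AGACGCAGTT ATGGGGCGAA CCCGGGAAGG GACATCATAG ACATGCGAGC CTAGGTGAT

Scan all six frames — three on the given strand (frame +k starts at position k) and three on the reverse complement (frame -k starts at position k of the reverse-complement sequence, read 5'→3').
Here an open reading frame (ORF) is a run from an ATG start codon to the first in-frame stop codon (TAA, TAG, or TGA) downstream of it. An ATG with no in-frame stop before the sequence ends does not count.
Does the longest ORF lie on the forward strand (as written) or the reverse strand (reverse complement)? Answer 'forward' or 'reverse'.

Reverse complement (5'→3'): ATCACCTAGGCTCGCATGTCTATGATGTCCCTTCCCGGGTTCGCCCCATAACTGCGTCTGAACCTTACAACACTAAGAA
Frame +1: TTC TTA GTG TTG TAA GGT TCA GAC GCA GTT ATG GGG CGA ACC CGG GAA GGG ACA TCA TAG ACA TGC GAG CCT AGG TGA — ATG at 31, stop TAG at 58 → 30 nt.
Frame +2: TCT TAG TGT TGT AAG GTT CAG ACG CAG TTA TGG GGC GAA CCC GGG AAG GGA CAT CAT AGA CAT GCG AGC CTA GGT GAT — no ATG→stop ORF.
Frame +3: CTT AGT GTT GTA AGG TTC AGA CGC AGT TAT GGG GCG AAC CCG GGA AGG GAC ATC ATA GAC ATG CGA GCC TAG GTG — ATG at 63, stop TAG at 72 → 12 nt.
Frame -1: ATC ACC TAG GCT CGC ATG TCT ATG ATG TCC CTT CCC GGG TTC GCC CCA TAA CTG CGT CTG AAC CTT ACA ACA CTA AGA — ATG at 16, stop TAA at 49 → 36 nt; ATG at 22, stop TAA at 49 → 30 nt; ATG at 25, stop TAA at 49 → 27 nt.
Frame -2: TCA CCT AGG CTC GCA TGT CTA TGA TGT CCC TTC CCG GGT TCG CCC CAT AAC TGC GTC TGA ACC TTA CAA CAC TAA GAA — no ATG→stop ORF.
Frame -3: CAC CTA GGC TCG CAT GTC TAT GAT GTC CCT TCC CGG GTT CGC CCC ATA ACT GCG TCT GAA CCT TAC AAC ACT AAG — no ATG→stop ORF.
Forward-strand max 30 nt; reverse-strand max 36 nt. The reverse strand has the longer ORF.

reverse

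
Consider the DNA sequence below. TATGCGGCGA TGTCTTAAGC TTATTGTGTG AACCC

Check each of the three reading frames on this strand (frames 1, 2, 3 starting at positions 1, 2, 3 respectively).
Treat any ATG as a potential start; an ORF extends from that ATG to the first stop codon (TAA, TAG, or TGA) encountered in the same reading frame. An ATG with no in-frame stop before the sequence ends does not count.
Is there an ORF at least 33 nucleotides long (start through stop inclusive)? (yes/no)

Frame 1: TAT GCG GCG ATG TCT TAA GCT TAT TGT GTG AAC — ATG at 10, stop TAA at 16 → 9 nt.
Frame 2: ATG CGG CGA TGT CTT AAG CTT ATT GTG TGA ACC — ATG at 2, stop TGA at 29 → 30 nt.
Frame 3: TGC GGC GAT GTC TTA AGC TTA TTG TGT GAA CCC — no ATG→stop ORF.
Largest ORF found is 30 nucleotides < 33, so no.

no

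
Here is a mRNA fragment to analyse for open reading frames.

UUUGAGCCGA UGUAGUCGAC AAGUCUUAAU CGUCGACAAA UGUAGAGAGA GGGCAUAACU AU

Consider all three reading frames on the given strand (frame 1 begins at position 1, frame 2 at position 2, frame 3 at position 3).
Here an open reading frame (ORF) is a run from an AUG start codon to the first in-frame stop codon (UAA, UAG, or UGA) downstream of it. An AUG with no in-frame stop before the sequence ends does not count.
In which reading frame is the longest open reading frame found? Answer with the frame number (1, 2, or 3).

1

Frame 1: UUU GAG CCG AUG UAG UCG ACA AGU CUU AAU CGU CGA CAA AUG UAG AGA GAG GGC AUA ACU — AUG at 10, stop UAG at 13 → 6 nt; AUG at 40, stop UAG at 43 → 6 nt.
Frame 2: UUG AGC CGA UGU AGU CGA CAA GUC UUA AUC GUC GAC AAA UGU AGA GAG AGG GCA UAA CUA — no AUG→stop ORF.
Frame 3: UGA GCC GAU GUA GUC GAC AAG UCU UAA UCG UCG ACA AAU GUA GAG AGA GGG CAU AAC UAU — no AUG→stop ORF.
Longest ORF is 6 nt in frame 1 (positions 10–15).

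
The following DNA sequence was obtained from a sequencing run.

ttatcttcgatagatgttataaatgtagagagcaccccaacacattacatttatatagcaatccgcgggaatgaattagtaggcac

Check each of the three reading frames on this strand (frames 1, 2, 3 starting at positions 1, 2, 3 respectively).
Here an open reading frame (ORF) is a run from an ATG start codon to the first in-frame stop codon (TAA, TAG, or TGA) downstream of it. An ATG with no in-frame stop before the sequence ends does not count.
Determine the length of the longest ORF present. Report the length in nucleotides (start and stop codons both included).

Frame 1: TTA TCT TCG ATA GAT GTT ATA AAT GTA GAG AGC ACC CCA ACA CAT TAC ATT TAT ATA GCA ATC CGC GGG AAT GAA TTA GTA GGC — no ATG→stop ORF.
Frame 2: TAT CTT CGA TAG ATG TTA TAA ATG TAG AGA GCA CCC CAA CAC ATT ACA TTT ATA TAG CAA TCC GCG GGA ATG AAT TAG TAG GCA — ATG at 14, stop TAA at 20 → 9 nt; ATG at 23, stop TAG at 26 → 6 nt; ATG at 71, stop TAG at 77 → 9 nt.
Frame 3: ATC TTC GAT AGA TGT TAT AAA TGT AGA GAG CAC CCC AAC ACA TTA CAT TTA TAT AGC AAT CCG CGG GAA TGA ATT AGT AGG CAC — no ATG→stop ORF.
Longest: frame 2, positions 14–22, 9 nt = 3 codons = 2 aa. → 9 nucleotides.

9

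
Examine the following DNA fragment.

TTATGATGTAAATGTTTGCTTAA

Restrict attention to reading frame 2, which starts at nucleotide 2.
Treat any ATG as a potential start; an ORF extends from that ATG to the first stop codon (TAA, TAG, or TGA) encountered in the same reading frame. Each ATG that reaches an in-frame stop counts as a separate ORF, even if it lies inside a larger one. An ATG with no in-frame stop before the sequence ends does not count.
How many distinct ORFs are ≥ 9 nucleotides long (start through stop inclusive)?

Frame 2: TAT GAT GTA AAT GTT TGC TTA — no ATG→stop ORF.
No ORF reaches 9 nucleotides. Count = 0.

0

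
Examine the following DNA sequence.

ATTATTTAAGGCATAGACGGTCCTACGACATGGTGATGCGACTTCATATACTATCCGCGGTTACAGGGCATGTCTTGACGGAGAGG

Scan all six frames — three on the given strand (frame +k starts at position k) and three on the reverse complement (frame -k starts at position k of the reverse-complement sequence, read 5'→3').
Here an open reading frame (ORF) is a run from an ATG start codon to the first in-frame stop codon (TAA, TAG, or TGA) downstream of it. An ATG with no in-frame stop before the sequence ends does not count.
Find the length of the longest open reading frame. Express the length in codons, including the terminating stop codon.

14

Reverse complement (5'→3'): CCTCTCCGTCAAGACATGCCCTGTAACCGCGGATAGTATATGAAGTCGCATCACCATGTCGTAGGACCGTCTATGCCTTAAATAAT
Frame +1: ATT ATT TAA GGC ATA GAC GGT CCT ACG ACA TGG TGA TGC GAC TTC ATA TAC TAT CCG CGG TTA CAG GGC ATG TCT TGA CGG AGA — ATG at 70, stop TGA at 76 → 9 nt.
Frame +2: TTA TTT AAG GCA TAG ACG GTC CTA CGA CAT GGT GAT GCG ACT TCA TAT ACT ATC CGC GGT TAC AGG GCA TGT CTT GAC GGA GAG — no ATG→stop ORF.
Frame +3: TAT TTA AGG CAT AGA CGG TCC TAC GAC ATG GTG ATG CGA CTT CAT ATA CTA TCC GCG GTT ACA GGG CAT GTC TTG ACG GAG AGG — no ATG→stop ORF.
Frame -1: CCT CTC CGT CAA GAC ATG CCC TGT AAC CGC GGA TAG TAT ATG AAG TCG CAT CAC CAT GTC GTA GGA CCG TCT ATG CCT TAA ATA — ATG at 16, stop TAG at 34 → 21 nt; ATG at 40, stop TAA at 79 → 42 nt; ATG at 73, stop TAA at 79 → 9 nt.
Frame -2: CTC TCC GTC AAG ACA TGC CCT GTA ACC GCG GAT AGT ATA TGA AGT CGC ATC ACC ATG TCG TAG GAC CGT CTA TGC CTT AAA TAA — ATG at 56, stop TAG at 62 → 9 nt.
Frame -3: TCT CCG TCA AGA CAT GCC CTG TAA CCG CGG ATA GTA TAT GAA GTC GCA TCA CCA TGT CGT AGG ACC GTC TAT GCC TTA AAT AAT — no ATG→stop ORF.
Longest: frame -1, positions 40–81, 42 nt = 14 codons = 13 aa. → 14 codons.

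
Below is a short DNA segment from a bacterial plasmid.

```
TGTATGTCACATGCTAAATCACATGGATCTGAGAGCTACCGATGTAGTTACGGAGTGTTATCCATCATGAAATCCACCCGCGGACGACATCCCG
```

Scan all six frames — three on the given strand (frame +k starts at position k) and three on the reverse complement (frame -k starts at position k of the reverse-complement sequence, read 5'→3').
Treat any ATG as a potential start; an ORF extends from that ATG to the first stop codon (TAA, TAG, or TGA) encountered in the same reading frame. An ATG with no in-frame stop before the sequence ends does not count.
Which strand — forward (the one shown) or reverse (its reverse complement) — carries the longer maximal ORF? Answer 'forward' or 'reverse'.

forward

Reverse complement (5'→3'): CGGGATGTCGTCCGCGGGTGGATTTCATGATGGATAACACTCCGTAACTACATCGGTAGCTCTCAGATCCATGTGATTTAGCATGTGACATACA
Frame +1: TGT ATG TCA CAT GCT AAA TCA CAT GGA TCT GAG AGC TAC CGA TGT AGT TAC GGA GTG TTA TCC ATC ATG AAA TCC ACC CGC GGA CGA CAT CCC — no ATG→stop ORF.
Frame +2: GTA TGT CAC ATG CTA AAT CAC ATG GAT CTG AGA GCT ACC GAT GTA GTT ACG GAG TGT TAT CCA TCA TGA AAT CCA CCC GCG GAC GAC ATC CCG — ATG at 11, stop TGA at 68 → 60 nt; ATG at 23, stop TGA at 68 → 48 nt.
Frame +3: TAT GTC ACA TGC TAA ATC ACA TGG ATC TGA GAG CTA CCG ATG TAG TTA CGG AGT GTT ATC CAT CAT GAA ATC CAC CCG CGG ACG ACA TCC — ATG at 42, stop TAG at 45 → 6 nt.
Frame -1: CGG GAT GTC GTC CGC GGG TGG ATT TCA TGA TGG ATA ACA CTC CGT AAC TAC ATC GGT AGC TCT CAG ATC CAT GTG ATT TAG CAT GTG ACA TAC — no ATG→stop ORF.
Frame -2: GGG ATG TCG TCC GCG GGT GGA TTT CAT GAT GGA TAA CAC TCC GTA ACT ACA TCG GTA GCT CTC AGA TCC ATG TGA TTT AGC ATG TGA CAT ACA — ATG at 5, stop TAA at 35 → 33 nt; ATG at 71, stop TGA at 74 → 6 nt; ATG at 83, stop TGA at 86 → 6 nt.
Frame -3: GGA TGT CGT CCG CGG GTG GAT TTC ATG ATG GAT AAC ACT CCG TAA CTA CAT CGG TAG CTC TCA GAT CCA TGT GAT TTA GCA TGT GAC ATA — ATG at 27, stop TAA at 45 → 21 nt; ATG at 30, stop TAA at 45 → 18 nt.
Forward-strand max 60 nt; reverse-strand max 33 nt. The forward strand has the longer ORF.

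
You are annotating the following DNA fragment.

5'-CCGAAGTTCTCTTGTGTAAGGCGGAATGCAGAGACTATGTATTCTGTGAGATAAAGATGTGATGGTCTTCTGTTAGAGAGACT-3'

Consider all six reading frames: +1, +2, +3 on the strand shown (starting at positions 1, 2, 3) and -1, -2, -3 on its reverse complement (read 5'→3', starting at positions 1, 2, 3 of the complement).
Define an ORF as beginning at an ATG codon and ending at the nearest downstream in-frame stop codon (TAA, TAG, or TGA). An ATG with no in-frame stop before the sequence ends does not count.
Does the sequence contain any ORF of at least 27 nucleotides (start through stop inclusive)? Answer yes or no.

no

Reverse complement (5'→3'): AGTCTCTCTAACAGAAGACCATCACATCTTTATCTCACAGAATACATAGTCTCTGCATTCCGCCTTACACAAGAGAACTTCGG
Frame +1: CCG AAG TTC TCT TGT GTA AGG CGG AAT GCA GAG ACT ATG TAT TCT GTG AGA TAA AGA TGT GAT GGT CTT CTG TTA GAG AGA — ATG at 37, stop TAA at 52 → 18 nt.
Frame +2: CGA AGT TCT CTT GTG TAA GGC GGA ATG CAG AGA CTA TGT ATT CTG TGA GAT AAA GAT GTG ATG GTC TTC TGT TAG AGA GAC — ATG at 26, stop TGA at 47 → 24 nt; ATG at 62, stop TAG at 74 → 15 nt.
Frame +3: GAA GTT CTC TTG TGT AAG GCG GAA TGC AGA GAC TAT GTA TTC TGT GAG ATA AAG ATG TGA TGG TCT TCT GTT AGA GAG ACT — ATG at 57, stop TGA at 60 → 6 nt.
Frame -1: AGT CTC TCT AAC AGA AGA CCA TCA CAT CTT TAT CTC ACA GAA TAC ATA GTC TCT GCA TTC CGC CTT ACA CAA GAG AAC TTC — no ATG→stop ORF.
Frame -2: GTC TCT CTA ACA GAA GAC CAT CAC ATC TTT ATC TCA CAG AAT ACA TAG TCT CTG CAT TCC GCC TTA CAC AAG AGA ACT TCG — no ATG→stop ORF.
Frame -3: TCT CTC TAA CAG AAG ACC ATC ACA TCT TTA TCT CAC AGA ATA CAT AGT CTC TGC ATT CCG CCT TAC ACA AGA GAA CTT CGG — no ATG→stop ORF.
Largest ORF found is 24 nucleotides < 27, so no.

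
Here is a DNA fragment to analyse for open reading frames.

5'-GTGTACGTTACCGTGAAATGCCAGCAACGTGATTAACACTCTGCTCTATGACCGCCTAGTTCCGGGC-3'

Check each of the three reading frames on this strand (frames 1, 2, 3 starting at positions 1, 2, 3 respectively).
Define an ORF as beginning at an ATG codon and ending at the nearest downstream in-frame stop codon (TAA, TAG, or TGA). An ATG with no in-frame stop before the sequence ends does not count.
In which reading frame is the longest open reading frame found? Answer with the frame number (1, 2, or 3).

Frame 1: GTG TAC GTT ACC GTG AAA TGC CAG CAA CGT GAT TAA CAC TCT GCT CTA TGA CCG CCT AGT TCC GGG — no ATG→stop ORF.
Frame 2: TGT ACG TTA CCG TGA AAT GCC AGC AAC GTG ATT AAC ACT CTG CTC TAT GAC CGC CTA GTT CCG GGC — no ATG→stop ORF.
Frame 3: GTA CGT TAC CGT GAA ATG CCA GCA ACG TGA TTA ACA CTC TGC TCT ATG ACC GCC TAG TTC CGG — ATG at 18, stop TGA at 30 → 15 nt; ATG at 48, stop TAG at 57 → 12 nt.
Longest ORF is 15 nt in frame 3 (positions 18–32).

3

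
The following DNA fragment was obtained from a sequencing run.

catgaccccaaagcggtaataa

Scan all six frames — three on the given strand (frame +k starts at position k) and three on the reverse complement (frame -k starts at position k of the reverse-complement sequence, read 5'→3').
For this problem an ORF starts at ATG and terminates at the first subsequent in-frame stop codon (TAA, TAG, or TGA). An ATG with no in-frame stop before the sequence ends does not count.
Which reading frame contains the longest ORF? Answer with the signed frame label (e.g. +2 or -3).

+2

Reverse complement (5'→3'): TTATTACCGCTTTGGGGTCATG
Frame +1: CAT GAC CCC AAA GCG GTA ATA — no ATG→stop ORF.
Frame +2: ATG ACC CCA AAG CGG TAA TAA — ATG at 2, stop TAA at 17 → 18 nt.
Frame +3: TGA CCC CAA AGC GGT AAT — no ATG→stop ORF.
Frame -1: TTA TTA CCG CTT TGG GGT CAT — no ATG→stop ORF.
Frame -2: TAT TAC CGC TTT GGG GTC ATG — no ATG→stop ORF.
Frame -3: ATT ACC GCT TTG GGG TCA — no ATG→stop ORF.
Longest ORF is 18 nt in frame +2 (positions 2–19).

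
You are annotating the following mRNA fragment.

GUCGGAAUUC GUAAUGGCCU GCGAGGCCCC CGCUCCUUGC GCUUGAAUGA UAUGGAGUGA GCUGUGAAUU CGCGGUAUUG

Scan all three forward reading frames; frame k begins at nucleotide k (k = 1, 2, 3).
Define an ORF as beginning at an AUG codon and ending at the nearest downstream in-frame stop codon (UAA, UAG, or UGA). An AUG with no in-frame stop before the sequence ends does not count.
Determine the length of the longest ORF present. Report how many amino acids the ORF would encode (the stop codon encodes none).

10

Frame 1: GUC GGA AUU CGU AAU GGC CUG CGA GGC CCC CGC UCC UUG CGC UUG AAU GAU AUG GAG UGA GCU GUG AAU UCG CGG UAU — AUG at 52, stop UGA at 58 → 9 nt.
Frame 2: UCG GAA UUC GUA AUG GCC UGC GAG GCC CCC GCU CCU UGC GCU UGA AUG AUA UGG AGU GAG CUG UGA AUU CGC GGU AUU — AUG at 14, stop UGA at 44 → 33 nt; AUG at 47, stop UGA at 65 → 21 nt.
Frame 3: CGG AAU UCG UAA UGG CCU GCG AGG CCC CCG CUC CUU GCG CUU GAA UGA UAU GGA GUG AGC UGU GAA UUC GCG GUA UUG — no AUG→stop ORF.
Longest: frame 2, positions 14–46, 33 nt = 11 codons = 10 aa. → 10 amino acids.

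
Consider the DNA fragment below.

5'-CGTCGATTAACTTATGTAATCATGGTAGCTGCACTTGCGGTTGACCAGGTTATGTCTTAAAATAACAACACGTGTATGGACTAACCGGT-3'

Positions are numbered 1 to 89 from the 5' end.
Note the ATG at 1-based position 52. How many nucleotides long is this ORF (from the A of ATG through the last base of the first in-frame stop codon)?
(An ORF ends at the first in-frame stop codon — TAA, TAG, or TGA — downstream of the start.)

9

Codons from position 52: ATG (52–54), TCT (55–57), TAA (58–60).
TAA is the first in-frame stop; ORF spans 52–60, 9 nucleotides.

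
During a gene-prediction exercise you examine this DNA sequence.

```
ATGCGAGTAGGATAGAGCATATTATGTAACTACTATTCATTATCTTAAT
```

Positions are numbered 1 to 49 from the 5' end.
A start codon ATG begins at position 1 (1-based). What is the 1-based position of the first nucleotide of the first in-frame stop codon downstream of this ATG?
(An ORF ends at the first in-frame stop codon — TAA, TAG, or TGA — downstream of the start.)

Codons from position 1: ATG (1–3), CGA (4–6), GTA (7–9), GGA (10–12), TAG (13–15).
TAG is a stop codon; it begins at position 13.

13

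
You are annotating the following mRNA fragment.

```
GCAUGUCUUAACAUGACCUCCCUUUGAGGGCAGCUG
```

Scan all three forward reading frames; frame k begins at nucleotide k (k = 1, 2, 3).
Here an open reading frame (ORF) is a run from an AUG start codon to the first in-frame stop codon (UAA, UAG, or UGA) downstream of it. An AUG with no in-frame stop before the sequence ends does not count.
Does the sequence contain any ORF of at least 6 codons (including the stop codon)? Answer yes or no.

no

Frame 1: GCA UGU CUU AAC AUG ACC UCC CUU UGA GGG CAG CUG — AUG at 13, stop UGA at 25 → 15 nt.
Frame 2: CAU GUC UUA ACA UGA CCU CCC UUU GAG GGC AGC — no AUG→stop ORF.
Frame 3: AUG UCU UAA CAU GAC CUC CCU UUG AGG GCA GCU — AUG at 3, stop UAA at 9 → 9 nt.
Largest ORF found is 5 codons < 6, so no.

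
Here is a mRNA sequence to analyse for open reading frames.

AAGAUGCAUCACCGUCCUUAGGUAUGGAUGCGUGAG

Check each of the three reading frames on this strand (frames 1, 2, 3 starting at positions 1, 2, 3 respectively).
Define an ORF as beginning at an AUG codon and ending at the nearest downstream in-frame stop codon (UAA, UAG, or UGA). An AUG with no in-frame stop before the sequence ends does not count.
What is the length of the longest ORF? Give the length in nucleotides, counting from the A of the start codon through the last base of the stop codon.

18

Frame 1: AAG AUG CAU CAC CGU CCU UAG GUA UGG AUG CGU GAG — AUG at 4, stop UAG at 19 → 18 nt.
Frame 2: AGA UGC AUC ACC GUC CUU AGG UAU GGA UGC GUG — no AUG→stop ORF.
Frame 3: GAU GCA UCA CCG UCC UUA GGU AUG GAU GCG UGA — AUG at 24, stop UGA at 33 → 12 nt.
Longest: frame 1, positions 4–21, 18 nt = 6 codons = 5 aa. → 18 nucleotides.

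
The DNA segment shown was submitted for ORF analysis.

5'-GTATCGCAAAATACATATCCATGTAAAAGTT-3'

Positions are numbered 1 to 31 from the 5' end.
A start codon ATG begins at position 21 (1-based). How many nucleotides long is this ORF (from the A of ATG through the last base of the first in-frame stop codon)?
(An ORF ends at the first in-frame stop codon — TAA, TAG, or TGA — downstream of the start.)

Codons from position 21: ATG (21–23), TAA (24–26).
TAA is the first in-frame stop; ORF spans 21–26, 6 nucleotides.

6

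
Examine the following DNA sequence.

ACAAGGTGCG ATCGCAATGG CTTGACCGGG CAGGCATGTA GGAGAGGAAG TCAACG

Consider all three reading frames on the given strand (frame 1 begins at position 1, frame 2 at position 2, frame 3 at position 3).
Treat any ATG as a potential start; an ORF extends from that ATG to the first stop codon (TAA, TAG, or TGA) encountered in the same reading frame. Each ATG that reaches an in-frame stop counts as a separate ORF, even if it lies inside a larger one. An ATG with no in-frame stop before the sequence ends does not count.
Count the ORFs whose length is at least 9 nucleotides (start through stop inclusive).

1

Frame 1: ACA AGG TGC GAT CGC AAT GGC TTG ACC GGG CAG GCA TGT AGG AGA GGA AGT CAA — no ATG→stop ORF.
Frame 2: CAA GGT GCG ATC GCA ATG GCT TGA CCG GGC AGG CAT GTA GGA GAG GAA GTC AAC — ATG at 17, stop TGA at 23 → 9 nt.
Frame 3: AAG GTG CGA TCG CAA TGG CTT GAC CGG GCA GGC ATG TAG GAG AGG AAG TCA ACG — ATG at 36, stop TAG at 39 → 6 nt.
ORFs ≥ 9 nucleotides: frame 2 17–25 (9 nucleotides). Count = 1.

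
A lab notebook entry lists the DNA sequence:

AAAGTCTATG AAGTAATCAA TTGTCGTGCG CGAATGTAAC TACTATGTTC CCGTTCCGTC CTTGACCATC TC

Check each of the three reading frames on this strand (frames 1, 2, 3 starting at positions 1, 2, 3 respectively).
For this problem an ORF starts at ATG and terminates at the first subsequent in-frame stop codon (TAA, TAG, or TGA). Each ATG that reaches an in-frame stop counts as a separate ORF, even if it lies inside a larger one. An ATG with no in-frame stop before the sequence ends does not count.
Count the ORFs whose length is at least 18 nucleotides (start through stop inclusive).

Frame 1: AAA GTC TAT GAA GTA ATC AAT TGT CGT GCG CGA ATG TAA CTA CTA TGT TCC CGT TCC GTC CTT GAC CAT CTC — ATG at 34, stop TAA at 37 → 6 nt.
Frame 2: AAG TCT ATG AAG TAA TCA ATT GTC GTG CGC GAA TGT AAC TAC TAT GTT CCC GTT CCG TCC TTG ACC ATC — ATG at 8, stop TAA at 14 → 9 nt.
Frame 3: AGT CTA TGA AGT AAT CAA TTG TCG TGC GCG AAT GTA ACT ACT ATG TTC CCG TTC CGT CCT TGA CCA TCT — ATG at 45, stop TGA at 63 → 21 nt.
ORFs ≥ 18 nucleotides: frame 3 45–65 (21 nucleotides). Count = 1.

1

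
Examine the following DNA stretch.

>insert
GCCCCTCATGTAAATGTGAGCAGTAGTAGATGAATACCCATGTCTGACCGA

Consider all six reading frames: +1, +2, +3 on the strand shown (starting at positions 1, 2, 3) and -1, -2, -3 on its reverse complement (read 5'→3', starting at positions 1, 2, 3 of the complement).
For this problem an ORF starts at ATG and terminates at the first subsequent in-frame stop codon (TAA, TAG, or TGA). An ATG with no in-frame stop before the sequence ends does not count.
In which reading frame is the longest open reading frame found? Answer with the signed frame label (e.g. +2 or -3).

Reverse complement (5'→3'): TCGGTCAGACATGGGTATTCATCTACTACTGCTCACATTTACATGAGGGGC
Frame +1: GCC CCT CAT GTA AAT GTG AGC AGT AGT AGA TGA ATA CCC ATG TCT GAC CGA — no ATG→stop ORF.
Frame +2: CCC CTC ATG TAA ATG TGA GCA GTA GTA GAT GAA TAC CCA TGT CTG ACC — ATG at 8, stop TAA at 11 → 6 nt; ATG at 14, stop TGA at 17 → 6 nt.
Frame +3: CCC TCA TGT AAA TGT GAG CAG TAG TAG ATG AAT ACC CAT GTC TGA CCG — ATG at 30, stop TGA at 45 → 18 nt.
Frame -1: TCG GTC AGA CAT GGG TAT TCA TCT ACT ACT GCT CAC ATT TAC ATG AGG GGC — no ATG→stop ORF.
Frame -2: CGG TCA GAC ATG GGT ATT CAT CTA CTA CTG CTC ACA TTT ACA TGA GGG — ATG at 11, stop TGA at 44 → 36 nt.
Frame -3: GGT CAG ACA TGG GTA TTC ATC TAC TAC TGC TCA CAT TTA CAT GAG GGG — no ATG→stop ORF.
Longest ORF is 36 nt in frame -2 (positions 11–46).

-2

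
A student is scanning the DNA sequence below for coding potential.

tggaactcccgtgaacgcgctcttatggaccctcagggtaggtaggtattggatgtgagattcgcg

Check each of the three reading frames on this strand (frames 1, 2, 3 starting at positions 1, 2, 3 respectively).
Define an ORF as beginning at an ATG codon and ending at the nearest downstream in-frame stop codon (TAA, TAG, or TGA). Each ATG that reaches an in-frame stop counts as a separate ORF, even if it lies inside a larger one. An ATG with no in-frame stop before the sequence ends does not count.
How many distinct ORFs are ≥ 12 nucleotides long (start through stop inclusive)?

Frame 1: TGG AAC TCC CGT GAA CGC GCT CTT ATG GAC CCT CAG GGT AGG TAG GTA TTG GAT GTG AGA TTC GCG — ATG at 25, stop TAG at 43 → 21 nt.
Frame 2: GGA ACT CCC GTG AAC GCG CTC TTA TGG ACC CTC AGG GTA GGT AGG TAT TGG ATG TGA GAT TCG — ATG at 53, stop TGA at 56 → 6 nt.
Frame 3: GAA CTC CCG TGA ACG CGC TCT TAT GGA CCC TCA GGG TAG GTA GGT ATT GGA TGT GAG ATT CGC — no ATG→stop ORF.
ORFs ≥ 12 nucleotides: frame 1 25–45 (21 nucleotides). Count = 1.

1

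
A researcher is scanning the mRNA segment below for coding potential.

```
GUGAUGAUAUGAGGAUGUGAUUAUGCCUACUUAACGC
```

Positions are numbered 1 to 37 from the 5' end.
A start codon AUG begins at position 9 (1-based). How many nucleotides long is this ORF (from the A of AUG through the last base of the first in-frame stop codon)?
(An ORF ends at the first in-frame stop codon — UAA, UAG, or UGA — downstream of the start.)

12

Codons from position 9: AUG (9–11), AGG (12–14), AUG (15–17), UGA (18–20).
UGA is the first in-frame stop; ORF spans 9–20, 12 nucleotides.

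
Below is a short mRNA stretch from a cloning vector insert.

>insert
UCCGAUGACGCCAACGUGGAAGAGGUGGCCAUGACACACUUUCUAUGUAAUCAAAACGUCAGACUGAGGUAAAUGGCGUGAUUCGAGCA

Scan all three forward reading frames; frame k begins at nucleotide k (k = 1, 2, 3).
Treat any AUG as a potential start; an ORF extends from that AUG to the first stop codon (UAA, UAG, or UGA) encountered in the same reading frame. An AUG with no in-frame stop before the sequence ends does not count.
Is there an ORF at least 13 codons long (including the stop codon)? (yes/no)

Frame 1: UCC GAU GAC GCC AAC GUG GAA GAG GUG GCC AUG ACA CAC UUU CUA UGU AAU CAA AAC GUC AGA CUG AGG UAA AUG GCG UGA UUC GAG — AUG at 31, stop UAA at 70 → 42 nt; AUG at 73, stop UGA at 79 → 9 nt.
Frame 2: CCG AUG ACG CCA ACG UGG AAG AGG UGG CCA UGA CAC ACU UUC UAU GUA AUC AAA ACG UCA GAC UGA GGU AAA UGG CGU GAU UCG AGC — AUG at 5, stop UGA at 32 → 30 nt.
Frame 3: CGA UGA CGC CAA CGU GGA AGA GGU GGC CAU GAC ACA CUU UCU AUG UAA UCA AAA CGU CAG ACU GAG GUA AAU GGC GUG AUU CGA GCA — AUG at 45, stop UAA at 48 → 6 nt.
Frame 1 has an ORF of 14 codons (positions 31–72) ≥ 13, so yes.

yes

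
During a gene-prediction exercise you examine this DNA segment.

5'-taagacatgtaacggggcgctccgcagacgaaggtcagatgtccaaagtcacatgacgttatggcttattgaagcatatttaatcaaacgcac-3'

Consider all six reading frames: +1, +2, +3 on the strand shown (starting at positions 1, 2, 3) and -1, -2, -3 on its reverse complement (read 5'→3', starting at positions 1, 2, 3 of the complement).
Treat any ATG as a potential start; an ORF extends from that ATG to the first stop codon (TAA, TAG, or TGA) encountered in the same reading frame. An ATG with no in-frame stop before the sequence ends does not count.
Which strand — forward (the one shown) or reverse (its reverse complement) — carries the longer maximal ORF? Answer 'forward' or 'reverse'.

forward

Reverse complement (5'→3'): GTGCGTTTGATTAAATATGCTTCAATAAGCCATAACGTCATGTGACTTTGGACATCTGACCTTCGTCTGCGGAGCGCCCCGTTACATGTCTTA
Frame +1: TAA GAC ATG TAA CGG GGC GCT CCG CAG ACG AAG GTC AGA TGT CCA AAG TCA CAT GAC GTT ATG GCT TAT TGA AGC ATA TTT AAT CAA ACG CAC — ATG at 7, stop TAA at 10 → 6 nt; ATG at 61, stop TGA at 70 → 12 nt.
Frame +2: AAG ACA TGT AAC GGG GCG CTC CGC AGA CGA AGG TCA GAT GTC CAA AGT CAC ATG ACG TTA TGG CTT ATT GAA GCA TAT TTA ATC AAA CGC — no ATG→stop ORF.
Frame +3: AGA CAT GTA ACG GGG CGC TCC GCA GAC GAA GGT CAG ATG TCC AAA GTC ACA TGA CGT TAT GGC TTA TTG AAG CAT ATT TAA TCA AAC GCA — ATG at 39, stop TGA at 54 → 18 nt.
Frame -1: GTG CGT TTG ATT AAA TAT GCT TCA ATA AGC CAT AAC GTC ATG TGA CTT TGG ACA TCT GAC CTT CGT CTG CGG AGC GCC CCG TTA CAT GTC TTA — ATG at 40, stop TGA at 43 → 6 nt.
Frame -2: TGC GTT TGA TTA AAT ATG CTT CAA TAA GCC ATA ACG TCA TGT GAC TTT GGA CAT CTG ACC TTC GTC TGC GGA GCG CCC CGT TAC ATG TCT — ATG at 17, stop TAA at 26 → 12 nt.
Frame -3: GCG TTT GAT TAA ATA TGC TTC AAT AAG CCA TAA CGT CAT GTG ACT TTG GAC ATC TGA CCT TCG TCT GCG GAG CGC CCC GTT ACA TGT CTT — no ATG→stop ORF.
Forward-strand max 18 nt; reverse-strand max 12 nt. The forward strand has the longer ORF.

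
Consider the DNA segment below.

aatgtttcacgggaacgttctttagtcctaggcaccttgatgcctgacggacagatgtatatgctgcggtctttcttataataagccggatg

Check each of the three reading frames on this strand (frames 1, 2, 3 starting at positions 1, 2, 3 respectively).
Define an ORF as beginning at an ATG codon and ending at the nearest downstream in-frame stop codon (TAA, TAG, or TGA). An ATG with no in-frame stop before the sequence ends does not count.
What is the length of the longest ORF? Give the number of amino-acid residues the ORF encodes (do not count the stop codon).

Frame 1: AAT GTT TCA CGG GAA CGT TCT TTA GTC CTA GGC ACC TTG ATG CCT GAC GGA CAG ATG TAT ATG CTG CGG TCT TTC TTA TAA TAA GCC GGA — ATG at 40, stop TAA at 79 → 42 nt; ATG at 55, stop TAA at 79 → 27 nt; ATG at 61, stop TAA at 79 → 21 nt.
Frame 2: ATG TTT CAC GGG AAC GTT CTT TAG TCC TAG GCA CCT TGA TGC CTG ACG GAC AGA TGT ATA TGC TGC GGT CTT TCT TAT AAT AAG CCG GAT — ATG at 2, stop TAG at 23 → 24 nt.
Frame 3: TGT TTC ACG GGA ACG TTC TTT AGT CCT AGG CAC CTT GAT GCC TGA CGG ACA GAT GTA TAT GCT GCG GTC TTT CTT ATA ATA AGC CGG ATG — no ATG→stop ORF.
Longest: frame 1, positions 40–81, 42 nt = 14 codons = 13 aa. → 13 amino acids.

13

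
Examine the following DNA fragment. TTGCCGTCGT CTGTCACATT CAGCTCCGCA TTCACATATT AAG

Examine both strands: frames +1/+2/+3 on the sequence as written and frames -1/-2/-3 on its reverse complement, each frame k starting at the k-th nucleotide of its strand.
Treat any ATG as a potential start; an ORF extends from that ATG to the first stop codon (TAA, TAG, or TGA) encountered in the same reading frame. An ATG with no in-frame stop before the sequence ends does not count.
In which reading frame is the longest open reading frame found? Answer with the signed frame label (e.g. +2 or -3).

-1

Reverse complement (5'→3'): CTTAATATGTGAATGCGGAGCTGAATGTGACAGACGACGGCAA
Frame +1: TTG CCG TCG TCT GTC ACA TTC AGC TCC GCA TTC ACA TAT TAA — no ATG→stop ORF.
Frame +2: TGC CGT CGT CTG TCA CAT TCA GCT CCG CAT TCA CAT ATT AAG — no ATG→stop ORF.
Frame +3: GCC GTC GTC TGT CAC ATT CAG CTC CGC ATT CAC ATA TTA — no ATG→stop ORF.
Frame -1: CTT AAT ATG TGA ATG CGG AGC TGA ATG TGA CAG ACG ACG GCA — ATG at 7, stop TGA at 10 → 6 nt; ATG at 13, stop TGA at 22 → 12 nt; ATG at 25, stop TGA at 28 → 6 nt.
Frame -2: TTA ATA TGT GAA TGC GGA GCT GAA TGT GAC AGA CGA CGG CAA — no ATG→stop ORF.
Frame -3: TAA TAT GTG AAT GCG GAG CTG AAT GTG ACA GAC GAC GGC — no ATG→stop ORF.
Longest ORF is 12 nt in frame -1 (positions 13–24).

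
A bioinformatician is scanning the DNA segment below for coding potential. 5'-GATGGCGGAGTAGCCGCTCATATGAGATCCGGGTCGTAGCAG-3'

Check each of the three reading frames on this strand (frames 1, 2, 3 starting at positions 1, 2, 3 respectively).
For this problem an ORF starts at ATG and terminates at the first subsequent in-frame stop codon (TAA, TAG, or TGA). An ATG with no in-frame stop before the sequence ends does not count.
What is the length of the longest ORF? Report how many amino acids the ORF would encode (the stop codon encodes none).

5

Frame 1: GAT GGC GGA GTA GCC GCT CAT ATG AGA TCC GGG TCG TAG CAG — ATG at 22, stop TAG at 37 → 18 nt.
Frame 2: ATG GCG GAG TAG CCG CTC ATA TGA GAT CCG GGT CGT AGC — ATG at 2, stop TAG at 11 → 12 nt.
Frame 3: TGG CGG AGT AGC CGC TCA TAT GAG ATC CGG GTC GTA GCA — no ATG→stop ORF.
Longest: frame 1, positions 22–39, 18 nt = 6 codons = 5 aa. → 5 amino acids.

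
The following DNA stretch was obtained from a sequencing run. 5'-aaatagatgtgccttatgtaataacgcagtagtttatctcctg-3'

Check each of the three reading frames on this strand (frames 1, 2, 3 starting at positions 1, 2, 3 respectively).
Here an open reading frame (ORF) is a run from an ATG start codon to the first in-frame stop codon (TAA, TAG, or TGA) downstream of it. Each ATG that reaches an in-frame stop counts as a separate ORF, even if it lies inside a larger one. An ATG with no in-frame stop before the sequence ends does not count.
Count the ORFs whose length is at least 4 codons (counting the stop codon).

1

Frame 1: AAA TAG ATG TGC CTT ATG TAA TAA CGC AGT AGT TTA TCT CCT — ATG at 7, stop TAA at 19 → 15 nt; ATG at 16, stop TAA at 19 → 6 nt.
Frame 2: AAT AGA TGT GCC TTA TGT AAT AAC GCA GTA GTT TAT CTC CTG — no ATG→stop ORF.
Frame 3: ATA GAT GTG CCT TAT GTA ATA ACG CAG TAG TTT ATC TCC — no ATG→stop ORF.
ORFs ≥ 4 codons: frame 1 7–21 (5 codons). Count = 1.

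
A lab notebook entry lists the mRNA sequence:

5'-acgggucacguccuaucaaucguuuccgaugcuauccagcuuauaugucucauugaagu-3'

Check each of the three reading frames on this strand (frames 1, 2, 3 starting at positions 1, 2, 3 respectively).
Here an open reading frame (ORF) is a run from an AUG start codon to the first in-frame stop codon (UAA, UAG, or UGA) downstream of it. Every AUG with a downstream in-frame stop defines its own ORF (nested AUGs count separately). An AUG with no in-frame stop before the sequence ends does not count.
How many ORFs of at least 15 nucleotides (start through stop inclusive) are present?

0

Frame 1: ACG GGU CAC GUC CUA UCA AUC GUU UCC GAU GCU AUC CAG CUU AUA UGU CUC AUU GAA — no AUG→stop ORF.
Frame 2: CGG GUC ACG UCC UAU CAA UCG UUU CCG AUG CUA UCC AGC UUA UAU GUC UCA UUG AAG — no AUG→stop ORF.
Frame 3: GGG UCA CGU CCU AUC AAU CGU UUC CGA UGC UAU CCA GCU UAU AUG UCU CAU UGA AGU — AUG at 45, stop UGA at 54 → 12 nt.
No ORF reaches 15 nucleotides. Count = 0.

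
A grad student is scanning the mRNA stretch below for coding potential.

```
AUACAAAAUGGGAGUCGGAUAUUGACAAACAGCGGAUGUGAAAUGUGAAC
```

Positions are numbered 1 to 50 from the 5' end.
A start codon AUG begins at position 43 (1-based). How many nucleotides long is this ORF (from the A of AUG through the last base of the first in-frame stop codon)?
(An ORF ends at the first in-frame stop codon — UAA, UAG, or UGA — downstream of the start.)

Codons from position 43: AUG (43–45), UGA (46–48).
UGA is the first in-frame stop; ORF spans 43–48, 6 nucleotides.

6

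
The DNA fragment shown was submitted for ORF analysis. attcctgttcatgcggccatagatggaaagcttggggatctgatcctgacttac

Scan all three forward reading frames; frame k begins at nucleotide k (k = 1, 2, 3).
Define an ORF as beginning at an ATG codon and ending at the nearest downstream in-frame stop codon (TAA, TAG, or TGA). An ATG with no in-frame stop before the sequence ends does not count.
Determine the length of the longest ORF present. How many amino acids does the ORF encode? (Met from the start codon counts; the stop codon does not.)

6

Frame 1: ATT CCT GTT CAT GCG GCC ATA GAT GGA AAG CTT GGG GAT CTG ATC CTG ACT TAC — no ATG→stop ORF.
Frame 2: TTC CTG TTC ATG CGG CCA TAG ATG GAA AGC TTG GGG ATC TGA TCC TGA CTT — ATG at 11, stop TAG at 20 → 12 nt; ATG at 23, stop TGA at 41 → 21 nt.
Frame 3: TCC TGT TCA TGC GGC CAT AGA TGG AAA GCT TGG GGA TCT GAT CCT GAC TTA — no ATG→stop ORF.
Longest: frame 2, positions 23–43, 21 nt = 7 codons = 6 aa. → 6 amino acids.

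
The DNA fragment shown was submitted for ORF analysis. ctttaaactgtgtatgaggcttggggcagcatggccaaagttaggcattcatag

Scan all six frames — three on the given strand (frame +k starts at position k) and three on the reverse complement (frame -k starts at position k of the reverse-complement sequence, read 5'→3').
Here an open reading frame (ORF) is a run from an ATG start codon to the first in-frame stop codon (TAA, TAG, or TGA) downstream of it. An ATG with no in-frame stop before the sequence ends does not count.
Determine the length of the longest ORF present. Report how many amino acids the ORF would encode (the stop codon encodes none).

Reverse complement (5'→3'): CTATGAATGCCTAACTTTGGCCATGCTGCCCCAAGCCTCATACACAGTTTAAAG
Frame +1: CTT TAA ACT GTG TAT GAG GCT TGG GGC AGC ATG GCC AAA GTT AGG CAT TCA TAG — ATG at 31, stop TAG at 52 → 24 nt.
Frame +2: TTT AAA CTG TGT ATG AGG CTT GGG GCA GCA TGG CCA AAG TTA GGC ATT CAT — no ATG→stop ORF.
Frame +3: TTA AAC TGT GTA TGA GGC TTG GGG CAG CAT GGC CAA AGT TAG GCA TTC ATA — no ATG→stop ORF.
Frame -1: CTA TGA ATG CCT AAC TTT GGC CAT GCT GCC CCA AGC CTC ATA CAC AGT TTA AAG — no ATG→stop ORF.
Frame -2: TAT GAA TGC CTA ACT TTG GCC ATG CTG CCC CAA GCC TCA TAC ACA GTT TAA — ATG at 23, stop TAA at 50 → 30 nt.
Frame -3: ATG AAT GCC TAA CTT TGG CCA TGC TGC CCC AAG CCT CAT ACA CAG TTT AAA — ATG at 3, stop TAA at 12 → 12 nt.
Longest: frame -2, positions 23–52, 30 nt = 10 codons = 9 aa. → 9 amino acids.

9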